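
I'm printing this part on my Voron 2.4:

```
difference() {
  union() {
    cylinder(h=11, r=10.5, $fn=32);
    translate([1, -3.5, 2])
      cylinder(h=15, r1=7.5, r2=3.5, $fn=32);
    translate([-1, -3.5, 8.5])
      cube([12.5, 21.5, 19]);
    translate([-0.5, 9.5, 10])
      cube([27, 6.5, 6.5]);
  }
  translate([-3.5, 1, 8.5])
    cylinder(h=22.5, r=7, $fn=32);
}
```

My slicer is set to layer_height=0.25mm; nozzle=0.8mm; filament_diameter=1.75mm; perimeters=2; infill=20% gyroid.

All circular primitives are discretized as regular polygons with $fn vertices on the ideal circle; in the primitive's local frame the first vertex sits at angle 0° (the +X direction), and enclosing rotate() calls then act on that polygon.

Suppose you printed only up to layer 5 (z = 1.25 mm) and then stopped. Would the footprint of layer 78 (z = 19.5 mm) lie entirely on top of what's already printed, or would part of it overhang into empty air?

part overhangs

Compare the two slices. At z = 1.25: the cylinder: section is a regular 32-gon, circumradius r=10.5 (area = (32/2)·10.500²·sin(360°/32) = 344.14 mm²); the cone at (1, -3.5) is absent (z outside [2, 17]); the cube at (-1, -3.5) is not intersected at this z (z outside [8.5, 27.5]); the cube at (-0.5, 9.5) does not reach this height (z outside [10, 16.5]); Taking the union: only the r=10.5 cylinder is present, so the union is just that shape — area = 344.14 mm²; the cylinder at (-3.5, 1) does not reach this height (z outside [8.5, 31]); Taking the first minus the rest: none of the subtracted shapes is present at this height, so that combined region is unchanged — area = 344.14 mm². At z = 19.5: the cylinder is absent (z outside [0, 11]); the cone at (1, -3.5) is absent (z outside [2, 17]); the cube at (-1, -3.5) (footprint 12.5×21.5) is included at this height (area 268.75 mm²); the cube at (-0.5, 9.5) is absent (z outside [10, 16.5]); Merging all regions: only the 12.5×21.5 cube at (-1, -3.5) is present, so the union is just that shape — area = 268.75 mm²; the r=7 cylinder at (-3.5, 1) contributes a regular 32-gon of circumradius 7 (area = (32/2)·7.000²·sin(360°/32) = 152.95 mm²); Taking the first minus the rest: starting from that combined region (268.75 mm²), the r=7 cylinder at (-3.5, 1) partially overlaps it — only the 38.99 mm² overlap (of its 152.95 mm²) is removed, clipping the outline — area = 229.76 mm². Checking containment: at z = 19.5 the cross-section extends beyond the z = 1.25 cross-section by about 132.83 mm².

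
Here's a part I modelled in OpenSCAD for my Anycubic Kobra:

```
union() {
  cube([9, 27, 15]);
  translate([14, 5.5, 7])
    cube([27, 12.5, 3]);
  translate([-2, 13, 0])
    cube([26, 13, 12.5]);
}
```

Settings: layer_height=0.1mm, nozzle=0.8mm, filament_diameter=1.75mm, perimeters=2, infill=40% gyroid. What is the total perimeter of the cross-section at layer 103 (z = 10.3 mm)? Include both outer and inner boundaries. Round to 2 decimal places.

At z = 10.3 mm: the cube (footprint 9×27) is included at this height (perimeter 72.00 mm); the cube at (14, 5.5) is absent (z outside [7, 10]); the cube at (-2, 13) (footprint 26×13) is included at this height (perimeter 78.00 mm); Taking the union: the regions partially overlap (shared area 117.00 mm²), so the edge portions inside another operand are dropped and the merged outline is re-measured after clipping — boundary = 106.00 mm. Overall, the cross-section is a single solid region. Total boundary length (outer) = 106.00 mm.

106.00 mm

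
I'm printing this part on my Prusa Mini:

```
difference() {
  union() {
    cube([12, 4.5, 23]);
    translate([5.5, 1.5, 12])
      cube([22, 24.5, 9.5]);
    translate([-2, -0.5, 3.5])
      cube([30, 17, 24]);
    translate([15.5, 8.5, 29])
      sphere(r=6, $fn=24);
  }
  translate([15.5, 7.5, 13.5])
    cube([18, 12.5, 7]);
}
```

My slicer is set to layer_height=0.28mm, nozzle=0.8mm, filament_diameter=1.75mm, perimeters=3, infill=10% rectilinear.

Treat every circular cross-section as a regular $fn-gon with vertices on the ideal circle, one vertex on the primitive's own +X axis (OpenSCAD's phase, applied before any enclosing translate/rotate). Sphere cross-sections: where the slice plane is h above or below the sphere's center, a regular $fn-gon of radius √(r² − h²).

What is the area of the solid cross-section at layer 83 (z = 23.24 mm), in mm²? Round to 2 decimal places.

At z = 23.24 mm: the cube does not reach this height (z outside [0, 23]); the cube at (5.5, 1.5) is absent (z outside [12, 21.5]); the 30×17 cube at (-2, -0.5) contributes its full rectangle (area 510.00 mm²); the r=6 sphere at (15.5, 8.5) contributes a regular 24-gon of circumradius √(6²−5.76²) = 1.680 (area = (24/2)·1.680²·sin(360°/24) = 8.77 mm²); Combining (union): the r=6 sphere at (15.5, 8.5) lies entirely inside the 30×17 cube at (-2, -0.5), so the union is just the 30×17 cube at (-2, -0.5) — area = 510.00 mm²; the cube at (15.5, 7.5) is absent (z outside [13.5, 20.5]); Taking the first minus the rest: none of the subtracted shapes is present at this height, so the result so far is unchanged — area = 510.00 mm². Overall, the cross-section is a single solid region. Net area = 510.00 mm².

510.00 mm²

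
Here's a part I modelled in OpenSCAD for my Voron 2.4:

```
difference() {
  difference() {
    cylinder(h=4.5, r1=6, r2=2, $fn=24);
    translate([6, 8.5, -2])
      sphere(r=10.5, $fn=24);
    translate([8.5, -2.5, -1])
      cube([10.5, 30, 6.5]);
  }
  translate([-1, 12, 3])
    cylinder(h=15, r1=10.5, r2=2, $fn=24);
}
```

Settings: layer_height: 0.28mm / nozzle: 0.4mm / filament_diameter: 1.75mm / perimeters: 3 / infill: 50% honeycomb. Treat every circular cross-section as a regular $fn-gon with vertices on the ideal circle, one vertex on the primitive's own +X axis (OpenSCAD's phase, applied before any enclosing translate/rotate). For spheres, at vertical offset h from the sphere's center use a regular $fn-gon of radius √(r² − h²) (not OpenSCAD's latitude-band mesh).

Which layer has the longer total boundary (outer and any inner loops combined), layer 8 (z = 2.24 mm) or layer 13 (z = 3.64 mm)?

layer 8 (z = 2.24 mm)

Layer 8 (z = 2.24): the cone: at t=0.498 of its height the radius interpolates to r₁+(r₂−r₁)t = 4.009, giving a regular 24-gon of that circumradius (perimeter = 2·24·4.009·sin(180°/24) = 25.12 mm); the r=10.5 sphere at (6, 8.5) contributes a regular 24-gon of circumradius √(10.5²−4.24²) = 9.606 (perimeter = 2·24·9.606·sin(180°/24) = 60.18 mm); the cube at (8.5, -2.5) (footprint 10.5×30) is included at this height (perimeter 81.00 mm); Subtracting the remaining from the first: starting from the cone, the r=10.5 sphere at (6, 8.5) partially overlaps it — only the 16.27 mm² overlap (of its 286.58 mm²) is removed, clipping the outline; the 10.5×30 cube at (8.5, -2.5) misses the remaining region (no effect) — boundary = 23.34 mm; the cone at (-1, 12) is absent (z outside [3, 18]); After the difference (first − rest): none of the subtracted shapes is present at this height, so that combined region is unchanged — boundary = 23.34 mm. So its perimeter = 23.34 mm. Layer 13 (z = 3.64): the cone contributes a regular 24-gon of circumradius 2.764 (interpolated between r1=6 and r2=2 at t=0.809) (perimeter = 2·24·2.764·sin(180°/24) = 17.32 mm); the r=10.5 sphere at (6, 8.5) slices to a regular 24-gon of circumradius 8.857 (√(r²−h²) with h=5.64 from center) (perimeter = 2·24·8.857·sin(180°/24) = 55.49 mm); the cube at (8.5, -2.5) (footprint 10.5×30) is included at this height (perimeter 81.00 mm); Taking the first minus the rest: starting from the cone, the r=10.5 sphere at (6, 8.5) partially overlaps it — only the 3.24 mm² overlap (of its 243.62 mm²) is removed, clipping the outline; the 10.5×30 cube at (8.5, -2.5) misses the remaining region (no effect) — boundary = 16.85 mm; the cone at (-1, 12) contributes a regular 24-gon of circumradius 10.137 (interpolated between r1=10.5 and r2=2 at t=0.043) (perimeter = 2·24·10.137·sin(180°/24) = 63.51 mm); After the difference (first − rest): starting from the result so far, the cone at (-1, 12) partially overlaps it — only the 0.87 mm² overlap (of its 319.17 mm²) is removed, clipping the outline — boundary = 16.37 mm. So its perimeter = 16.37 mm. Layer 8 is larger (23.34 vs 16.37 mm).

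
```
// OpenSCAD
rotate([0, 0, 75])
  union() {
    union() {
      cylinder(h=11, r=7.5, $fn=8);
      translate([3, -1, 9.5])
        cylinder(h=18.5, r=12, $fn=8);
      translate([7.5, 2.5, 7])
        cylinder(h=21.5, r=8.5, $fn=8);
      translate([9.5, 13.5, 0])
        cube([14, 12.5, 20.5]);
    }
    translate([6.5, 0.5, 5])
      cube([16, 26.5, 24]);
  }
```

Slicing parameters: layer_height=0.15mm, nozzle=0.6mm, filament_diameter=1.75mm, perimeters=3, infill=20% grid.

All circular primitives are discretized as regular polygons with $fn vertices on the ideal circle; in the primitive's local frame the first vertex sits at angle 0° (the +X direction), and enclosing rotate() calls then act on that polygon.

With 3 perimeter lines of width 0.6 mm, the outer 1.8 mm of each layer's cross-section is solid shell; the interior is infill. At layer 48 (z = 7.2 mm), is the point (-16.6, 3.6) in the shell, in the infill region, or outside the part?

outside

At z = 7.2 mm: the cylinder: section is a regular 8-gon, circumradius r=7.5; the cylinder at (3, -1) is absent (z outside [9.5, 28]); the r=8.5 cylinder at (7.5, 2.5) contributes a regular 8-gon of circumradius 8.5; the cube at (9.5, 13.5) (footprint 14×12.5) is included at this height; Taking the union: the regions partially overlap (shared area 65.77 mm²), so overlapping operands fuse into one piece — 2 connected regions; the cube at (6.5, 0.5) (footprint 16×26.5) is included at this height; Taking the union: the regions partially overlap (shared area 240.05 mm²), so overlapping operands fuse into one piece — 1 connected region; (rotated 75° about Z; rotation is an isometry so areas/perimeters/island counts are preserved). Overall, the cross-section is a single solid region. Undo the 75° rotation: the query point maps to (-0.819, 16.966) in the un-rotated model frame. The nearest boundary edge runs (6.50, 10.59)→(6.50, 27.00); distance from the point to it = 7.32 mm. The point is not inside any of the regions above, so it lies outside the cross-section (7.32 mm from the nearest boundary).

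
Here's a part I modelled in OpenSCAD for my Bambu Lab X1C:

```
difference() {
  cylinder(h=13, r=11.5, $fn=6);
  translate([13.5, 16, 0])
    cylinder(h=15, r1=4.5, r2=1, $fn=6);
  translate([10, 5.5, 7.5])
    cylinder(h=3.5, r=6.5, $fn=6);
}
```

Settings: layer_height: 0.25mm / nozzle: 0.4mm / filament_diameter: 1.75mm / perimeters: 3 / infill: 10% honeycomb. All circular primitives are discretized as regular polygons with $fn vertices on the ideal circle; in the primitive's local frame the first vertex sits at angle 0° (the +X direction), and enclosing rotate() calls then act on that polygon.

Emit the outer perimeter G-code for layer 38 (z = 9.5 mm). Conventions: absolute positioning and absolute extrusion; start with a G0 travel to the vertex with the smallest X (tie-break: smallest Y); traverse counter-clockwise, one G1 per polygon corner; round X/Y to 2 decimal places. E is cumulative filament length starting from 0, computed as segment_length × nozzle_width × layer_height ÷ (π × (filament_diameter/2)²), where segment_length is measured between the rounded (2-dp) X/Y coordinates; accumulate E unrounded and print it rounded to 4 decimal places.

G0 X-11.50 Y0.00 Z9.50
G1 X-5.75 Y-9.96 E0.4781
G1 X5.75 Y-9.96 E0.9563
G1 X11.43 Y-0.13 E1.4283
G1 X6.75 Y-0.13 E1.6228
G1 X3.50 Y5.50 E1.8931
G1 X5.91 Y9.68 E2.0937
G1 X5.75 Y9.96 E2.1071
G1 X-5.75 Y9.96 E2.5852
G1 X-11.50 Y0.00 E3.0634

At z = 9.5 mm: the r=11.5 cylinder gives a regular 6-gon of circumradius 11.5 (constant along its height); the cone at (13.5, 16) contributes a regular 6-gon of circumradius 2.283 (interpolated between r1=4.5 and r2=1 at t=0.633); the cylinder at (10, 5.5): section is a regular 6-gon, circumradius r=6.5; After the difference (first − rest): starting from the r=11.5 cylinder, the cone at (13.5, 16) misses the remaining region (no effect); the r=6.5 cylinder at (10, 5.5) partially overlaps it — only the 37.23 mm² overlap (of its 109.77 mm²) is removed, clipping the outline — 1 connected region. The outline is a single polygon with 9 vertices. Extrusion per mm of travel: 0.4 × 0.25 / (π × 0.875²) = 0.041575. Accumulating E over each segment gives final E = 3.0634.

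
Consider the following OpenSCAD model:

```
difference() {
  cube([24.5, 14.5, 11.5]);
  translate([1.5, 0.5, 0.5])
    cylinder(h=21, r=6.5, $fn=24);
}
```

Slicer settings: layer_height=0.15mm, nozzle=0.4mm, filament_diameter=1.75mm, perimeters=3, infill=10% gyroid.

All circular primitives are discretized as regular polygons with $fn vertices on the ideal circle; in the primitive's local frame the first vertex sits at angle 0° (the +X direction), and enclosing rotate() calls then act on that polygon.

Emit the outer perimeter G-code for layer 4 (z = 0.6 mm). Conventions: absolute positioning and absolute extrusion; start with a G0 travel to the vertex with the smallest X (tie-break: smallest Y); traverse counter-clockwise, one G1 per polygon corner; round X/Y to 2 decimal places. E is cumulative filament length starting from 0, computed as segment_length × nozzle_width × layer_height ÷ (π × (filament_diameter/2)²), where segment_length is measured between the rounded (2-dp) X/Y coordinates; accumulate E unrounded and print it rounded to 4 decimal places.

G0 X0.00 Y6.80 Z0.60
G1 X1.50 Y7.00 E0.0377
G1 X3.18 Y6.78 E0.0800
G1 X4.75 Y6.13 E0.1224
G1 X6.10 Y5.10 E0.1648
G1 X7.13 Y3.75 E0.2071
G1 X7.78 Y2.18 E0.2495
G1 X8.00 Y0.50 E0.2918
G1 X7.93 Y0.00 E0.3044
G1 X24.50 Y0.00 E0.7177
G1 X24.50 Y14.50 E1.0794
G1 X0.00 Y14.50 E1.6906
G1 X0.00 Y6.80 E1.8826

At z = 0.6 mm: the 24.5×14.5 cube contributes its full rectangle; the r=6.5 cylinder at (1.5, 0.5) contributes a regular 24-gon of circumradius 6.5; Subtracting the remaining from the first: starting from the 24.5×14.5 cube, the r=6.5 cylinder at (1.5, 0.5) partially overlaps it — only the 46.39 mm² overlap (of its 131.22 mm²) is removed, clipping the outline — 1 connected region. The outline is a single polygon with 12 vertices. Extrusion per mm of travel: 0.4 × 0.15 / (π × 0.875²) = 0.024945. Accumulating E over each segment gives final E = 1.8826.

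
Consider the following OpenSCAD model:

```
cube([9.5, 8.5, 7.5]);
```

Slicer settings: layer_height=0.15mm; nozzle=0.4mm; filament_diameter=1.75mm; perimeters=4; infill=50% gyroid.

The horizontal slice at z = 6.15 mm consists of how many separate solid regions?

At z = 6.15 mm: the cube is present — its section is the full 9.5×8.5 rectangle. The result has 1 disconnected region.

1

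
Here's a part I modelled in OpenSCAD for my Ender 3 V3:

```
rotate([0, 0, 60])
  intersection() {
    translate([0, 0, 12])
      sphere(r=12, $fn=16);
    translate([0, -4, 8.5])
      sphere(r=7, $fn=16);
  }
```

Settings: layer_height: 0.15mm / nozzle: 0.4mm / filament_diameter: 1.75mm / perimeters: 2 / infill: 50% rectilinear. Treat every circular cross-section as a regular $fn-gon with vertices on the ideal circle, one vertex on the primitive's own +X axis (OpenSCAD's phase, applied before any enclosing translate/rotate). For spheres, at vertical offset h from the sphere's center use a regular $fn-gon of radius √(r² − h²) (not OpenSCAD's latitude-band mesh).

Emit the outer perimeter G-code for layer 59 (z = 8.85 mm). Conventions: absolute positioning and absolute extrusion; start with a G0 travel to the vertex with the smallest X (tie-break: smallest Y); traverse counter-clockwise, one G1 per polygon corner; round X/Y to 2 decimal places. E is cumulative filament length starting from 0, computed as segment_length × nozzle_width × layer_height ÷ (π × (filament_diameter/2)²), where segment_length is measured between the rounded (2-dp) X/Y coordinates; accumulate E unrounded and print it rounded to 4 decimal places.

G0 X-3.47 Y-1.09 Z8.85
G1 X-3.29 Y-3.81 E0.0680
G1 X-2.08 Y-6.26 E0.1362
G1 X-0.03 Y-8.05 E0.2041
G1 X2.55 Y-8.93 E0.2720
G1 X5.27 Y-8.75 E0.3400
G1 X7.72 Y-7.55 E0.4081
G1 X9.52 Y-5.50 E0.4762
G1 X10.40 Y-2.91 E0.5444
G1 X10.22 Y-0.19 E0.6124
G1 X9.01 Y2.26 E0.6806
G1 X6.96 Y4.05 E0.7484
G1 X4.38 Y4.93 E0.8164
G1 X1.65 Y4.75 E0.8847
G1 X-0.79 Y3.55 E0.9525
G1 X-2.59 Y1.50 E1.0206
G1 X-3.47 Y-1.09 E1.0888

At z = 8.85 mm: the r=12 sphere contributes a regular 16-gon of circumradius √(12²−3.15²) = 11.579; the sphere at (0, -4): section is a regular 16-gon, circumradius = √(r²−h²) = √(7²−0.35²) = 6.991; Taking the intersection: the r=7 sphere at (0, -4) lies inside the r=12 sphere, so the common part is the r=7 sphere at (0, -4) itself — 1 connected region; (rotated 60° about Z; rotation is an isometry so areas/perimeters/island counts are preserved). The outline is a single polygon with 16 vertices. Extrusion per mm of travel: 0.4 × 0.15 / (π × 0.875²) = 0.024945. Accumulating E over each segment gives final E = 1.0888.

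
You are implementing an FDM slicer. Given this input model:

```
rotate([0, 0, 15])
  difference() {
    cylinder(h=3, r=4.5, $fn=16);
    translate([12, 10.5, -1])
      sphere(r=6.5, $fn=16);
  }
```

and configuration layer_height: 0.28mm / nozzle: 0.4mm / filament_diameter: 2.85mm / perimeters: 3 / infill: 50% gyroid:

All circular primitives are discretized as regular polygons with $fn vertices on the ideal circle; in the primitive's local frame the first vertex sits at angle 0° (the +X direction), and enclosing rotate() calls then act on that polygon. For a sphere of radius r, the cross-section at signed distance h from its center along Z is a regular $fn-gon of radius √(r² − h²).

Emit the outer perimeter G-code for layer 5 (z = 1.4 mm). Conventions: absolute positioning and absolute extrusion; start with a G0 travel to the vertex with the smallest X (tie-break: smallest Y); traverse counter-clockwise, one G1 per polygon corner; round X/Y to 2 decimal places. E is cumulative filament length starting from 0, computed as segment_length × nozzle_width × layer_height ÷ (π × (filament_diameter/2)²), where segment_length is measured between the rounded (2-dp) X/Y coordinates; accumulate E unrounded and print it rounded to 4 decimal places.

G0 X-4.46 Y0.59 Z1.40
G1 X-4.35 Y-1.16 E0.0308
G1 X-3.57 Y-2.74 E0.0617
G1 X-2.25 Y-3.90 E0.0926
G1 X-0.59 Y-4.46 E0.1233
G1 X1.16 Y-4.35 E0.1541
G1 X2.74 Y-3.57 E0.1850
G1 X3.90 Y-2.25 E0.2159
G1 X4.46 Y-0.59 E0.2467
G1 X4.35 Y1.16 E0.2774
G1 X3.57 Y2.74 E0.3084
G1 X2.25 Y3.90 E0.3392
G1 X0.59 Y4.46 E0.3700
G1 X-1.16 Y4.35 E0.4008
G1 X-2.74 Y3.57 E0.4317
G1 X-3.90 Y2.25 E0.4626
G1 X-4.46 Y0.59 E0.4933

At z = 1.4 mm: the cylinder: section is a regular 16-gon, circumradius r=4.5; the r=6.5 sphere at (12, 10.5) slices to a regular 16-gon of circumradius 6.041 (√(r²−h²) with h=2.4 from center); After the difference (first − rest): starting from the r=4.5 cylinder, the r=6.5 sphere at (12, 10.5) misses the remaining region (no effect) — 1 connected region; (rotated 15° about Z; rotation is an isometry so areas/perimeters/island counts are preserved). The outline is a single polygon with 16 vertices. Extrusion per mm of travel: 0.4 × 0.28 / (π × 1.425²) = 0.017557. Accumulating E over each segment gives final E = 0.4933.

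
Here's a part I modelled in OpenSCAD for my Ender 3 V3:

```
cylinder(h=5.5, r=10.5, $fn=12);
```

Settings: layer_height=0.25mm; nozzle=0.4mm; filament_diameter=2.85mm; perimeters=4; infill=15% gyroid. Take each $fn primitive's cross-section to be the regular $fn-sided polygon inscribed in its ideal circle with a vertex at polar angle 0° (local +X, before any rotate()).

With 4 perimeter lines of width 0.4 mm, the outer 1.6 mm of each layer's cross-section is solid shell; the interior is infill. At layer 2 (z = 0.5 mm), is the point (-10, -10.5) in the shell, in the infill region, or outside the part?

outside

At z = 0.5 mm: the r=10.5 cylinder contributes a regular 12-gon of circumradius 10.5. Overall, the cross-section is a single solid region. The nearest boundary edge runs (-9.09, -5.25)→(-5.25, -9.09); distance from the point to it = 4.35 mm. The point is not inside any of the regions above, so it lies outside the cross-section (4.35 mm from the nearest boundary).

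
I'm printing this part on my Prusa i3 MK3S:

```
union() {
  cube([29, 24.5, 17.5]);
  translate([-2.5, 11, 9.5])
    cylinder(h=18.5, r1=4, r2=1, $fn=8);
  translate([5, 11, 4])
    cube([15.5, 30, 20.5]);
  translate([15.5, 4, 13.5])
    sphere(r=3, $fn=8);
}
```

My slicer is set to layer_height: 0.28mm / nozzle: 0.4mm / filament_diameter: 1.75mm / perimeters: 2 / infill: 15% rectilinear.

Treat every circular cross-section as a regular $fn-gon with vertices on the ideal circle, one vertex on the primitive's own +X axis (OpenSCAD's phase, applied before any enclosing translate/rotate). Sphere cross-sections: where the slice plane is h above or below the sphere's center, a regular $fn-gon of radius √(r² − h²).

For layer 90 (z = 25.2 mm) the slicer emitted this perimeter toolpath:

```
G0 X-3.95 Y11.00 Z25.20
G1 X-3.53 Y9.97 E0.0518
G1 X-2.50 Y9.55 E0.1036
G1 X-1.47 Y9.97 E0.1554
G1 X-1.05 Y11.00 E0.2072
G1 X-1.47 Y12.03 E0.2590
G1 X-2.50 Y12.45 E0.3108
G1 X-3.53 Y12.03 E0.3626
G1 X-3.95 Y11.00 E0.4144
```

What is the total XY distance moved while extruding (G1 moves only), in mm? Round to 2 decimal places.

8.90 mm

Sum the Euclidean lengths of each G1 segment: total = 8.90 mm.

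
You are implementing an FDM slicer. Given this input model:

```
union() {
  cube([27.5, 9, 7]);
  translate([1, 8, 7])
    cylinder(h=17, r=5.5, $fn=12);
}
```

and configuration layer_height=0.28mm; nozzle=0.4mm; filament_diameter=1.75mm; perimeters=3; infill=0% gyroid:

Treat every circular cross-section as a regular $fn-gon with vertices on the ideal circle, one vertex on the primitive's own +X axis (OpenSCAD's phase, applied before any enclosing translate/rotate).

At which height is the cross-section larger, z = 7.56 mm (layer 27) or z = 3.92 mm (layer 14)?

Layer 27 (z = 7.56): the cube is not intersected at this z (z outside [0, 7]); the r=5.5 cylinder at (1, 8) gives a regular 12-gon of circumradius 5.5 (constant along its height) (area = (12/2)·5.500²·sin(360°/12) = 90.75 mm²); Taking the union: only the r=5.5 cylinder at (1, 8) is present, so the union is just that shape — area = 90.75 mm². So its area = 90.75 mm². Layer 14 (z = 3.92): the 27.5×9 cube contributes its full rectangle (area 247.50 mm²); the cylinder at (1, 8) does not reach this height (z outside [7, 24]); Taking the union: only the 27.5×9 cube is present, so the union is just that shape — area = 247.50 mm². So its area = 247.50 mm². Layer 14 is larger (247.50 vs 90.75 mm²).

layer 14 (z = 3.92 mm)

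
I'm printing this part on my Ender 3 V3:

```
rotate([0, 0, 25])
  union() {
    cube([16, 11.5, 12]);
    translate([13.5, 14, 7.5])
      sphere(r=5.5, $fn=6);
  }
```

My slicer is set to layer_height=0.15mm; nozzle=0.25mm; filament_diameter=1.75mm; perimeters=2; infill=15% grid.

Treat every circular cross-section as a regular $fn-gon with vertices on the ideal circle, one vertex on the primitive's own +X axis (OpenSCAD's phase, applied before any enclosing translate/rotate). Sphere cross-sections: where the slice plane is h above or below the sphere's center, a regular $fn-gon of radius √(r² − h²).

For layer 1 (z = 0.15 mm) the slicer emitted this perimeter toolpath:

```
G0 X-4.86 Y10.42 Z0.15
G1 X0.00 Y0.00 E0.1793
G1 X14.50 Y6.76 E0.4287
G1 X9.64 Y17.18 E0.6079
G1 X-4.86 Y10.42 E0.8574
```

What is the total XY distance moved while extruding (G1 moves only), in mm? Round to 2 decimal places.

54.99 mm

Sum the Euclidean lengths of each G1 segment: total = 54.99 mm.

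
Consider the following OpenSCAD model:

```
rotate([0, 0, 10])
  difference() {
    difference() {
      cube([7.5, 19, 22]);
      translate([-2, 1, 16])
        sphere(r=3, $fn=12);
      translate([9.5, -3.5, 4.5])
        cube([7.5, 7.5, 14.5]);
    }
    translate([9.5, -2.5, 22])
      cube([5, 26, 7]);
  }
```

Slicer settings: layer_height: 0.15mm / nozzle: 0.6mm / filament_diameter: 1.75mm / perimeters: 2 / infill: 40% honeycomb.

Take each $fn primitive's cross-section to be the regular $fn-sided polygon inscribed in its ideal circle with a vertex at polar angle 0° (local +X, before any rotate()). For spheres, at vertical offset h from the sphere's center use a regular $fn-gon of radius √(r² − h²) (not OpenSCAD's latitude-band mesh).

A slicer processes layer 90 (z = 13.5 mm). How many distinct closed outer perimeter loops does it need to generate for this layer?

At z = 13.5 mm: the 7.5×19 cube contributes its full rectangle; the r=3 sphere at (-2, 1) contributes a regular 12-gon of circumradius √(3²−2.5²) = 1.658; the cube at (9.5, -3.5) (footprint 7.5×7.5) is included at this height; Taking the first minus the rest: starting from the 7.5×19 cube, the r=3 sphere at (-2, 1) misses the remaining region (no effect); the 7.5×7.5 cube at (9.5, -3.5) misses the remaining region (no effect) — 1 connected region; the cube at (9.5, -2.5) does not reach this height (z outside [22, 29]); Taking the first minus the rest: none of the subtracted shapes is present at this height, so the result so far is unchanged — 1 connected region; (whole slice rotated 10° about Z — lengths, areas and connectivity unchanged). The result has 1 disconnected region.

1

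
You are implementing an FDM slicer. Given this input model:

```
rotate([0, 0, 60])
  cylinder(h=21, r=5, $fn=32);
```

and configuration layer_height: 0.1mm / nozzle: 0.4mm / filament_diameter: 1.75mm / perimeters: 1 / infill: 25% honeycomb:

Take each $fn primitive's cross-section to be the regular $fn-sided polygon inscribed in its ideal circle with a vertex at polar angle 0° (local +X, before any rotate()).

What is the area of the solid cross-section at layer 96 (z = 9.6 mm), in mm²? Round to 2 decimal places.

78.04 mm²

At z = 9.6 mm: the r=5 cylinder gives a regular 32-gon of circumradius 5 (constant along its height) (area = (32/2)·5.000²·sin(360°/32) = 78.04 mm²); (rotated 60° about Z; rotation is an isometry so areas/perimeters/island counts are preserved). Overall, the cross-section is a single solid region. Net area = 78.04 mm².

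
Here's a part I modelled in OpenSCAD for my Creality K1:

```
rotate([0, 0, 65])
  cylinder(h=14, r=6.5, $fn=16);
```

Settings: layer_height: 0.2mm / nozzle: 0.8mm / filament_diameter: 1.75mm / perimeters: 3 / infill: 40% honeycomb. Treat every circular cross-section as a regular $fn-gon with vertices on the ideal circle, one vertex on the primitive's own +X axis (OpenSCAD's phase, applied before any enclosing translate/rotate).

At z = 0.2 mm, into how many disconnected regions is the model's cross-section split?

1

At z = 0.2 mm: the r=6.5 cylinder contributes a regular 16-gon of circumradius 6.5; (rotated 65° about Z; rotation is an isometry so areas/perimeters/island counts are preserved). The result has 1 disconnected region.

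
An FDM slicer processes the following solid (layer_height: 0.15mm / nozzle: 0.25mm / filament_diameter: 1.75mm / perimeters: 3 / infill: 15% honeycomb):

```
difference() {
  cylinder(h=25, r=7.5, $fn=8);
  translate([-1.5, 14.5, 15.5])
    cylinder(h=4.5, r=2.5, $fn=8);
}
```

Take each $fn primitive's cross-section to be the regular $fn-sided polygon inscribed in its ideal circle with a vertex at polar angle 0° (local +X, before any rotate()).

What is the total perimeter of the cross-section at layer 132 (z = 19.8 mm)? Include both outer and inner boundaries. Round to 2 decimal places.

45.92 mm

At z = 19.8 mm: the r=7.5 cylinder contributes a regular 8-gon of circumradius 7.5 (perimeter = 2·8·7.500·sin(180°/8) = 45.92 mm); the cylinder at (-1.5, 14.5): section is a regular 8-gon, circumradius r=2.5 (perimeter = 2·8·2.500·sin(180°/8) = 15.31 mm); Subtracting the remaining from the first: starting from the r=7.5 cylinder, the r=2.5 cylinder at (-1.5, 14.5) misses the remaining region (no effect) — boundary = 45.92 mm. Overall, the cross-section is a single solid region. Total boundary length (outer) = 45.92 mm.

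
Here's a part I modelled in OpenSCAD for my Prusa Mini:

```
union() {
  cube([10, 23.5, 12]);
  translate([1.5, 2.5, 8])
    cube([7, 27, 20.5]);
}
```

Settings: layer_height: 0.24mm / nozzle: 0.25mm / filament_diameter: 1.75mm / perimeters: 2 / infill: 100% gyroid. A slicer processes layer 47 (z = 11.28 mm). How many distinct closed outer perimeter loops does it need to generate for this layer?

1

At z = 11.28 mm: the cube is present — its section is the full 10×23.5 rectangle; the 7×27 cube at (1.5, 2.5) contributes its full rectangle; Combining (union): the regions partially overlap (shared area 147.00 mm²), so overlapping operands fuse into one piece — 1 connected region. The result has 1 disconnected region.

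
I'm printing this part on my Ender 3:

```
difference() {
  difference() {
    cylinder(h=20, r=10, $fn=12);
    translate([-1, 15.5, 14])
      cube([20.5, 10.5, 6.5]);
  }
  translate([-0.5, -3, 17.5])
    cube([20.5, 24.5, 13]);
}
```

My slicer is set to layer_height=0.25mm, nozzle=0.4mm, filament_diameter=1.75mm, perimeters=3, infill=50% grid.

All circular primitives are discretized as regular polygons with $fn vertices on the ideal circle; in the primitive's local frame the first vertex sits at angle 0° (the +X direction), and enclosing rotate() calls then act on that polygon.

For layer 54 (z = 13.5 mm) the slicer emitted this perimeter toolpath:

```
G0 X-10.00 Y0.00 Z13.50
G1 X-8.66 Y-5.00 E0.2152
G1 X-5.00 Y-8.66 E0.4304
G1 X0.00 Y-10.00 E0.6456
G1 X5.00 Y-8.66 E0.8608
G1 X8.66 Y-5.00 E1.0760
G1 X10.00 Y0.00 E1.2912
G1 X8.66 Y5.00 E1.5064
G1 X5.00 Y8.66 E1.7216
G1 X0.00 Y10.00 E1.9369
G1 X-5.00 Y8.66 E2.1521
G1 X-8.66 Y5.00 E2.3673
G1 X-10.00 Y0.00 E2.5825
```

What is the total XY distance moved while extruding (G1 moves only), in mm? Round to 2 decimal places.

62.12 mm

Sum the Euclidean lengths of each G1 segment: total = 62.12 mm.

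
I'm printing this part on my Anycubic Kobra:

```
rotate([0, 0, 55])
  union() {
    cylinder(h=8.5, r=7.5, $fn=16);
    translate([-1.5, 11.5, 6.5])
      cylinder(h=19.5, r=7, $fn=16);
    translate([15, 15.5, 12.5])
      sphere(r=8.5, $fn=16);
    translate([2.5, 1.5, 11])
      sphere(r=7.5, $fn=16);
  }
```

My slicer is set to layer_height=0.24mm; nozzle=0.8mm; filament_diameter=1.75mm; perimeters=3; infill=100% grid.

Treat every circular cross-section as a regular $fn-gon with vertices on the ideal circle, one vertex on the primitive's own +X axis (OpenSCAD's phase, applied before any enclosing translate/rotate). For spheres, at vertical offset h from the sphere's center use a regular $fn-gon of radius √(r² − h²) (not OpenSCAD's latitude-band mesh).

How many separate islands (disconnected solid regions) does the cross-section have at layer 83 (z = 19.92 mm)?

2

At z = 19.92 mm: the cylinder is not intersected at this z (z outside [0, 8.5]); the r=7 cylinder at (-1.5, 11.5) gives a regular 16-gon of circumradius 7 (constant along its height); the r=8.5 sphere at (15, 15.5) contributes a regular 16-gon of circumradius √(8.5²−7.42²) = 4.147; the sphere at (2.5, 1.5) does not reach this height (|z−center|=8.920 > r=7.5); Merging all regions: the 2 present regions are separate (no shared area or edge), so areas and boundary lengths simply add and each stays a separate island — 2 connected regions; (rotated 55° about Z; rotation is an isometry so areas/perimeters/island counts are preserved). Overall, the cross-section has 2 separate islands. Island count = 2.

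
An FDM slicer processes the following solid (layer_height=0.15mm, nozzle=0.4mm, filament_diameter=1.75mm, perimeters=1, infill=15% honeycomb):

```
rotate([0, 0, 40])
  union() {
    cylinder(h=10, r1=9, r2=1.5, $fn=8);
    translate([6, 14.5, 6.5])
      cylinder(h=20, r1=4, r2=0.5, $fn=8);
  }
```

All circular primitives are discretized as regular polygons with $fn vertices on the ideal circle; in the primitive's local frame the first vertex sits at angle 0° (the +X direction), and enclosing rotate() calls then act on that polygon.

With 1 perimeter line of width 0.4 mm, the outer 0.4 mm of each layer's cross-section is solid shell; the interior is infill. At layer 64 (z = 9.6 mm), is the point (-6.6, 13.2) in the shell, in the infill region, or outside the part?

At z = 9.6 mm: the cone (r1=9→r2=1.5) has section circumradius 1.800 here — a regular 8-gon; the cone at (6, 14.5) contributes a regular 8-gon of circumradius 3.458 (interpolated between r1=4 and r2=0.5 at t=0.155); Combining (union): the 2 present regions are separate (no shared area or edge), so areas and boundary lengths simply add and each stays a separate island — 2 connected regions; (rotated 40° about Z; rotation is an isometry so areas/perimeters/island counts are preserved). Overall, the cross-section has 2 separate islands. Undo the 40° rotation: the query point maps to (3.429, 14.354) in the un-rotated model frame. The nearest boundary edge runs (3.56, 12.06)→(2.54, 14.50); distance from the point to it = 0.76 mm. (Shell/infill is judged within the island containing the point — the largest one.) The point is inside the cross-section and 0.76 mm from the nearest boundary — more than the 0.4 mm shell width (1 × 0.4), so it's in the infill interior.

infill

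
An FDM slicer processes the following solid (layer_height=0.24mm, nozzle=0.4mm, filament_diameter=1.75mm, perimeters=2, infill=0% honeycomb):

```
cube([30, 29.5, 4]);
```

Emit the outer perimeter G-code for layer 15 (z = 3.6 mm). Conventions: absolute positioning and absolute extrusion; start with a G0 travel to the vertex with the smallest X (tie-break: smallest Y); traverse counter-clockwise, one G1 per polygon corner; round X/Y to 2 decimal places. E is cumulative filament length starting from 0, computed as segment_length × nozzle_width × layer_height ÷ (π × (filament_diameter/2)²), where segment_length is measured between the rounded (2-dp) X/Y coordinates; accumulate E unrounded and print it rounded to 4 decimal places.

G0 X0.00 Y0.00 Z3.60
G1 X30.00 Y0.00 E1.1974
G1 X30.00 Y29.50 E2.3748
G1 X0.00 Y29.50 E3.5721
G1 X0.00 Y0.00 E4.7495

At z = 3.6 mm: the cube (footprint 30×29.5) is included at this height. The outline is a single polygon with 4 vertices. Extrusion per mm of travel: 0.4 × 0.24 / (π × 0.875²) = 0.039912. Accumulating E over each segment gives final E = 4.7495.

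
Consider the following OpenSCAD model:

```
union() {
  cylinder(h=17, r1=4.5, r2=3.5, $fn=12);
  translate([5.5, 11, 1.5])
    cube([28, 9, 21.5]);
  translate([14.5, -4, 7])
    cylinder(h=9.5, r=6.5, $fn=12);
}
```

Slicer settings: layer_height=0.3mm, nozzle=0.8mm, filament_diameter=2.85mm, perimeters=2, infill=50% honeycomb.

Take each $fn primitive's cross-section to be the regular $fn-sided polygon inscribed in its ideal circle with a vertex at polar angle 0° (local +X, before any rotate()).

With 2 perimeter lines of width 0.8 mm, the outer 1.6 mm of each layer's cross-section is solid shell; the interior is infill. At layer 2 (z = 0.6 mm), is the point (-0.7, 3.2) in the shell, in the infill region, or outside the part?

At z = 0.6 mm: the cone contributes a regular 12-gon of circumradius 4.465 (interpolated between r1=4.5 and r2=3.5 at t=0.035); the cube at (5.5, 11) does not reach this height (z outside [1.5, 23]); the cylinder at (14.5, -4) is not intersected at this z (z outside [7, 16.5]); Merging all regions: only the cone is present, so the union is just that shape — 1 connected region. Overall, the cross-section is a single solid region. The nearest boundary edge runs (0.00, 4.46)→(-2.23, 3.87); distance from the point to it = 1.04 mm. The point is inside the cross-section, 1.04 mm from the nearest boundary — within the 1.6 mm shell band (2 × 0.8).

shell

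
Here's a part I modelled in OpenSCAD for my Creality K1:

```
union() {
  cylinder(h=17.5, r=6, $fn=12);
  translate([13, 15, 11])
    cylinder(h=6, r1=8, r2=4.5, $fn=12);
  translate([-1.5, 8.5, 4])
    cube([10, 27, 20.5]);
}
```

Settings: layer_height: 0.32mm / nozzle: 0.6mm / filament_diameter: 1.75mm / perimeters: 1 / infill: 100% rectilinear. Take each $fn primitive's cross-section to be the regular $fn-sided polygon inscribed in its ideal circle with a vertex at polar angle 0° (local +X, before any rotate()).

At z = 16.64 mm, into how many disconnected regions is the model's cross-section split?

At z = 16.64 mm: the cylinder: section is a regular 12-gon, circumradius r=6; the cone at (13, 15) contributes a regular 12-gon of circumradius 4.710 (interpolated between r1=8 and r2=4.5 at t=0.940); the cube at (-1.5, 8.5) (footprint 10×27) is included at this height; Taking the union: the regions partially overlap (shared area 0.16 mm²), so overlapping operands fuse into one piece — 2 connected regions. The result has 2 disconnected regions.

2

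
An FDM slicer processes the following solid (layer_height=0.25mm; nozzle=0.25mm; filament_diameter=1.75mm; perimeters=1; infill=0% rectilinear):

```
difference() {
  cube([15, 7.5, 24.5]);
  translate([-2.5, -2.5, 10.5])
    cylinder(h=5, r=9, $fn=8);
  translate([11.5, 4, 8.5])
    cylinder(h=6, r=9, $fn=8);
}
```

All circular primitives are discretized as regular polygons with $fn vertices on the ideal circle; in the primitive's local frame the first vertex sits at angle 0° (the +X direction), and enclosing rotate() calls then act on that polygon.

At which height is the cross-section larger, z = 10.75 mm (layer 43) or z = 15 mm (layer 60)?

Layer 43 (z = 10.75): the 15×7.5 cube contributes its full rectangle (area 112.50 mm²); the r=9 cylinder at (-2.5, -2.5) gives a regular 8-gon of circumradius 9 (constant along its height) (area = (8/2)·9.000²·sin(360°/8) = 229.10 mm²); the cylinder at (11.5, 4): section is a regular 8-gon, circumradius r=9 (area = (8/2)·9.000²·sin(360°/8) = 229.10 mm²); After the difference (first − rest): starting from the 15×7.5 cube (112.50 mm²), the r=9 cylinder at (-2.5, -2.5) partially overlaps it — only the 21.11 mm² overlap (of its 229.10 mm²) is removed, clipping the outline; the r=9 cylinder at (11.5, 4) partially overlaps it — only the 82.50 mm² overlap (of its 229.10 mm²) is removed, clipping the outline — area = 8.89 mm². So its area = 8.89 mm². Layer 60 (z = 15): the cube (footprint 15×7.5) is included at this height (area 112.50 mm²); the r=9 cylinder at (-2.5, -2.5) contributes a regular 8-gon of circumradius 9 (area = (8/2)·9.000²·sin(360°/8) = 229.10 mm²); the cylinder at (11.5, 4) does not reach this height (z outside [8.5, 14.5]); After the difference (first − rest): starting from the 15×7.5 cube (112.50 mm²), the r=9 cylinder at (-2.5, -2.5) partially overlaps it — only the 21.11 mm² overlap (of its 229.10 mm²) is removed, clipping the outline — area = 91.39 mm². So its area = 91.39 mm². Layer 60 is larger (91.39 vs 8.89 mm²).

layer 60 (z = 15 mm)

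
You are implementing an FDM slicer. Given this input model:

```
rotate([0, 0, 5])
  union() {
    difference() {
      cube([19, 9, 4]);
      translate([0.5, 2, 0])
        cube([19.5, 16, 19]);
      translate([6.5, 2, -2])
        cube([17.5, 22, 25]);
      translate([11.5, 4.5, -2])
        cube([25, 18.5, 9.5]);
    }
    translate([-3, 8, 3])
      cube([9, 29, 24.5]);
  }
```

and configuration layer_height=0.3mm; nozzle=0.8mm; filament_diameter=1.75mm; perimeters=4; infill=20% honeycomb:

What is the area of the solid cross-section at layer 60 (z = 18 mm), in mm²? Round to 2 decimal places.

261.00 mm²

At z = 18 mm: the cube is absent (z outside [0, 4]); the 19.5×16 cube at (0.5, 2) contributes its full rectangle (area 312.00 mm²); the cube at (6.5, 2) (footprint 17.5×22) is included at this height (area 385.00 mm²); the cube at (11.5, 4.5) is absent (z outside [-2, 7.5]); After the difference (first − rest): the first operand is absent here, so nothing remains; the cube at (-3, 8) (footprint 9×29) is included at this height (area 261.00 mm²); Combining (union): only the 9×29 cube at (-3, 8) is present, so the union is just that shape — area = 261.00 mm²; (rotated 5° about Z; rotation is an isometry so areas/perimeters/island counts are preserved). Overall, the cross-section is a single solid region. Net area = 261.00 mm².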